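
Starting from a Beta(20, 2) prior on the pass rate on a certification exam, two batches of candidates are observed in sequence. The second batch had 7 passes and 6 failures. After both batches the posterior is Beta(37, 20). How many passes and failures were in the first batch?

Because Beta–binomial updating is additive in the counts, the combined data contributed (α_post−α_prior, β_post−β_prior) successes and failures.
Total across both batches: 37−20=17 passes, 20−2=18 failures.
Subtract the second batch: 17−7=10 passes and 18−6=12 failures.

10 passes and 12 failures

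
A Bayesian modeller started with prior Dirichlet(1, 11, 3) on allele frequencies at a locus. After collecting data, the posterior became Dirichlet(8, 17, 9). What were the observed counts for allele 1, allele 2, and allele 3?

For a Dirichlet(α) prior with multinomial counts c, the posterior is Dirichlet(α + c) componentwise.
Counts are posterior − prior componentwise: 8−1=7, 17−11=6, 9−3=6.

counts (7, 6, 6)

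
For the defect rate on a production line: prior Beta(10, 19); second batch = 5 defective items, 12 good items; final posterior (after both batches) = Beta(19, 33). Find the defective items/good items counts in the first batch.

Because Beta–binomial updating is additive in the counts, the combined data contributed (α_post−α_prior, β_post−β_prior) successes and failures.
Total across both batches: 19−10=9 defective items, 33−19=14 good items.
Subtract the second batch: 9−5=4 defective items and 14−12=2 good items.

4 defective items and 2 good items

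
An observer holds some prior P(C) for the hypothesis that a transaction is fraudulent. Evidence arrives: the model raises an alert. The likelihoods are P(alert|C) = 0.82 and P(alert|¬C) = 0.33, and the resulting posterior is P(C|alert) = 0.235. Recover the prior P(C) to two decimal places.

In odds form, posterior odds = prior odds × likelihood ratio, so prior odds = posterior odds ÷ LR.
Posterior odds = 0.235/(1−0.235) = 0.3072. LR = 0.82/0.33 = 2.4848.
Prior odds = 0.3072/2.4848 = 0.1236, so P(C) = 0.1236/(1+0.1236) ≈ 0.11.

P(C) = 0.11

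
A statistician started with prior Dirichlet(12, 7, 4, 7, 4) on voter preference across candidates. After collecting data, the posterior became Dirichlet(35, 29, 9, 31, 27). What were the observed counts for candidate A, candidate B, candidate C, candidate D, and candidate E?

counts (23, 22, 5, 24, 23)

For a Dirichlet(α) prior with multinomial counts c, the posterior is Dirichlet(α + c) componentwise.
Counts are posterior − prior componentwise: 35−12=23, 29−7=22, 9−4=5, 31−7=24, 27−4=23.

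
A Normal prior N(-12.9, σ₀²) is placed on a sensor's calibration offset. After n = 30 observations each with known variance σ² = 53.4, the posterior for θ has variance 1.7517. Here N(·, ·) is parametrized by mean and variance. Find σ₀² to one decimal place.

σ₀² = 110.2

Posterior precision equals prior precision plus data precision: 1/σ_n² = 1/σ₀² + n/σ².
So 1/σ₀² = 1/1.7517 − 30/53.4 = 0.570874 − 0.561798 = 0.009076.
Hence σ₀² = 1/0.009076 ≈ 110.2.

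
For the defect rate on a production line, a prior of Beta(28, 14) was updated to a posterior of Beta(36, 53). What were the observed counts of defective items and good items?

Beta is conjugate to the binomial likelihood: posterior = Beta(α+s, β+f).
So s = 36 − 28 = 8 and f = 53 − 14 = 39.

8 defective items and 39 good items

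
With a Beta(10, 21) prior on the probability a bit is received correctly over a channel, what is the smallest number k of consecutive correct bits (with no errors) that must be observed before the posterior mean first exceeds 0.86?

k = 120

After k correct bits and 0 errors the posterior is Beta(10+k, 21), with mean (10+k)/(10+21+k).
Set (10+k)/(31+k) > 0.86 and solve: k > (0.86·31 − 10)/(1 − 0.86) = 119.000.
The smallest integer exceeding 119.000 is 120.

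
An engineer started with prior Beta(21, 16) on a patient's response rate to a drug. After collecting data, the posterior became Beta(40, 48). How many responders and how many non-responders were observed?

Under Beta–binomial conjugacy the posterior parameters are (α+s, β+f).
Match parameters: s=40−21=19, f=48−16=32.

19 responders and 32 non-responders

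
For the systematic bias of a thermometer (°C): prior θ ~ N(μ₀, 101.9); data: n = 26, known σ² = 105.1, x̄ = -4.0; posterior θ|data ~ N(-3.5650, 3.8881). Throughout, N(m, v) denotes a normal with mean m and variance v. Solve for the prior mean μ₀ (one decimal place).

With known observation variance, the Normal–Normal posterior has precision τ_n = τ₀ + n/σ² and mean μ_n = (τ₀μ₀ + (n/σ²)x̄)/τ_n.
Here τ₀ = 1/101.9 = 0.009814 and τ_data = 26/105.1 = 0.247383, so τ_n = 0.257197.
Rearranging for μ₀: μ₀ = (μ_n·τ_n − τ_data·x̄)/τ₀ = (-3.5650·0.257197 − 0.247383·-4.0) / 0.009814 = 0.072625/0.009814 ≈ 7.4.

μ₀ = 7.4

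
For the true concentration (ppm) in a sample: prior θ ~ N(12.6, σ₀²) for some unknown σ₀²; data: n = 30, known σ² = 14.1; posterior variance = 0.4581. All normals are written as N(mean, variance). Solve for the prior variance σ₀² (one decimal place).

Posterior precision equals prior precision plus data precision: 1/σ_n² = 1/σ₀² + n/σ².
So 1/σ₀² = 1/0.4581 − 30/14.1 = 2.182929 − 2.127660 = 0.055269.
Hence σ₀² = 1/0.055269 ≈ 18.1.

σ₀² = 18.1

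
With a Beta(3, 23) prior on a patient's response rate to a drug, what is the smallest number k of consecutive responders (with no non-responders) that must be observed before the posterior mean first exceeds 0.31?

After k responders and 0 non-responders the posterior is Beta(3+k, 23), with mean (3+k)/(3+23+k).
Set (3+k)/(26+k) > 0.31 and solve: k > (0.31·26 − 3)/(1 − 0.31) = 7.333.
The smallest integer exceeding 7.333 is 8.

k = 8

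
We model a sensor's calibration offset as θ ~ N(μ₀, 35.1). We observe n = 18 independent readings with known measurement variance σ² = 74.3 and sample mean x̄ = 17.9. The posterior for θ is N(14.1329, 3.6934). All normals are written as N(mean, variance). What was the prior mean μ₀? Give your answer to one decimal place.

μ₀ = -17.9

With known observation variance, the Normal–Normal posterior has precision τ_n = τ₀ + n/σ² and mean μ_n = (τ₀μ₀ + (n/σ²)x̄)/τ_n.
Here τ₀ = 1/35.1 = 0.028490 and τ_data = 18/74.3 = 0.242261, so τ_n = 0.270751.
Rearranging for μ₀: μ₀ = (μ_n·τ_n − τ_data·x̄)/τ₀ = (14.1329·0.270751 − 0.242261·17.9) / 0.028490 = -0.509975/0.028490 ≈ -17.9.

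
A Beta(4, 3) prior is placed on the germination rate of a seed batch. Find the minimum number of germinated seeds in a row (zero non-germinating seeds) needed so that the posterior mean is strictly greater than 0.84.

k = 12

After k germinated seeds and 0 non-germinating seeds the posterior is Beta(4+k, 3), with mean (4+k)/(4+3+k).
Set (4+k)/(7+k) > 0.84 and solve: k > (0.84·7 − 4)/(1 − 0.84) = 11.750.
The smallest integer exceeding 11.750 is 12, and checking k=12: (16)/(19) = 0.8421 > 0.84.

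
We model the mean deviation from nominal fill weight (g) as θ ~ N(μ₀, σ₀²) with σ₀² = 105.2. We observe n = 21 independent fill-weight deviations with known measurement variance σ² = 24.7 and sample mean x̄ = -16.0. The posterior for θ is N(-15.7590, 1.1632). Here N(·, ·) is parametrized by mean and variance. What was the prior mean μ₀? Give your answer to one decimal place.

The posterior mean is a precision-weighted average: μ_n = (τ₀μ₀ + τ_data·x̄)/(τ₀+τ_data), with τ₀=1/σ₀² and τ_data=n/σ².
Here τ₀ = 1/105.2 = 0.009506 and τ_data = 21/24.7 = 0.850202, so τ_n = 0.859708.
Rearranging for μ₀: μ₀ = (μ_n·τ_n − τ_data·x̄)/τ₀ = (-15.7590·0.859708 − 0.850202·-16.0) / 0.009506 = 0.055094/0.009506 ≈ 5.8.

μ₀ = 5.8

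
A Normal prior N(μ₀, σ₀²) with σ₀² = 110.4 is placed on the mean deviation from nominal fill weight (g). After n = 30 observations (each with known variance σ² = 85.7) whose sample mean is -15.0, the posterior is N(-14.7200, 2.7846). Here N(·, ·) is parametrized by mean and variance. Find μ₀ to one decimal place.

μ₀ = -3.9

With known observation variance, the Normal–Normal posterior has precision τ_n = τ₀ + n/σ² and mean μ_n = (τ₀μ₀ + (n/σ²)x̄)/τ_n.
Here τ₀ = 1/110.4 = 0.009058 and τ_data = 30/85.7 = 0.350058, so τ_n = 0.359116.
Rearranging for μ₀: μ₀ = (μ_n·τ_n − τ_data·x̄)/τ₀ = (-14.7200·0.359116 − 0.350058·-15.0) / 0.009058 = -0.035318/0.009058 ≈ -3.9.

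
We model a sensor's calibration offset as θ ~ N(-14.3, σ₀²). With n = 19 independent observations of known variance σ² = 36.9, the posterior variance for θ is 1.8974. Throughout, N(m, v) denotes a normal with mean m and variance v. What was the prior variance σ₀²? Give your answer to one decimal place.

σ₀² = 82.4

For the Normal–Normal model with known σ², precisions add: τ_n = τ₀ + n/σ².
So 1/σ₀² = 1/1.8974 − 19/36.9 = 0.527037 − 0.514905 = 0.012132.
Hence σ₀² = 1/0.012132 ≈ 82.4.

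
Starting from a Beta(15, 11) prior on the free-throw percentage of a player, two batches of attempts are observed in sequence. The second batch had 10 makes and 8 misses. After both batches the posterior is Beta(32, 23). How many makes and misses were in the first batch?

7 makes and 4 misses

Sequential conjugate updates are equivalent to a single update on the pooled data, so total successes = posterior α − prior α and total failures = posterior β − prior β.
Total across both batches: 32−15=17 makes, 23−11=12 misses.
Subtract the second batch: 17−10=7 makes and 12−8=4 misses.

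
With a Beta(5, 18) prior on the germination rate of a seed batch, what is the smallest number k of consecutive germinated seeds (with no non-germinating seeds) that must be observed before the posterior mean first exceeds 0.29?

After k germinated seeds and 0 non-germinating seeds the posterior is Beta(5+k, 18), with mean (5+k)/(5+18+k).
Set (5+k)/(23+k) > 0.29 and solve: k > (0.29·23 − 5)/(1 − 0.29) = 2.352.
The smallest integer exceeding 2.352 is 3.

k = 3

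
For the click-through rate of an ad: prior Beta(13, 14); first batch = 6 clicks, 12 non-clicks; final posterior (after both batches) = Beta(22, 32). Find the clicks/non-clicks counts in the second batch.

3 clicks and 6 non-clicks

Sequential conjugate updates are equivalent to a single update on the pooled data, so total successes = posterior α − prior α and total failures = posterior β − prior β.
Total across both batches: 22−13=9 clicks, 32−14=18 non-clicks.
Subtract the first batch: 9−6=3 clicks and 18−12=6 non-clicks.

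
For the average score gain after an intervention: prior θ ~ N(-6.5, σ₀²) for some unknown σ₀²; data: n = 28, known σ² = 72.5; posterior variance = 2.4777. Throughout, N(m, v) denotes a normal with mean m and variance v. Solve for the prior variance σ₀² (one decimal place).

For the Normal–Normal model with known σ², precisions add: τ_n = τ₀ + n/σ².
So 1/σ₀² = 1/2.4777 − 28/72.5 = 0.403600 − 0.386207 = 0.017393.
Hence σ₀² = 1/0.017393 ≈ 57.5.

σ₀² = 57.5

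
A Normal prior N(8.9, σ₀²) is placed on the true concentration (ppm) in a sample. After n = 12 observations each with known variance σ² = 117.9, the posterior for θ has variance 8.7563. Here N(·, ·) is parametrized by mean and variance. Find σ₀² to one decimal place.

σ₀² = 80.5

Posterior precision equals prior precision plus data precision: 1/σ_n² = 1/σ₀² + n/σ².
So 1/σ₀² = 1/8.7563 − 12/117.9 = 0.114203 − 0.101781 = 0.012422.
Hence σ₀² = 1/0.012422 ≈ 80.5.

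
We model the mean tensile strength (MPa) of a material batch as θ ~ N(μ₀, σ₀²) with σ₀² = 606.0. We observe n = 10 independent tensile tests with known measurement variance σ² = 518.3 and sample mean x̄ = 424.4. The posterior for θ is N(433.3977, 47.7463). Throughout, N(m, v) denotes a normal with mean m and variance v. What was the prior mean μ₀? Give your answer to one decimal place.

μ₀ = 538.6

With known observation variance, the Normal–Normal posterior has precision τ_n = τ₀ + n/σ² and mean μ_n = (τ₀μ₀ + (n/σ²)x̄)/τ_n.
Here τ₀ = 1/606.0 = 0.001650 and τ_data = 10/518.3 = 0.019294, so τ_n = 0.020944.
Rearranging for μ₀: μ₀ = (μ_n·τ_n − τ_data·x̄)/τ₀ = (433.3977·0.020944 − 0.019294·424.4) / 0.001650 = 0.888708/0.001650 ≈ 538.6.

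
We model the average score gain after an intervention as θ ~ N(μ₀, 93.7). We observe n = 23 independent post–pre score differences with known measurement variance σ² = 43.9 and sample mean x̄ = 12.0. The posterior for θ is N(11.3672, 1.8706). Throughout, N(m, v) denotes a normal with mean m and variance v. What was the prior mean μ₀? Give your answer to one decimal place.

μ₀ = -19.7

The posterior mean is a precision-weighted average: μ_n = (τ₀μ₀ + τ_data·x̄)/(τ₀+τ_data), with τ₀=1/σ₀² and τ_data=n/σ².
Here τ₀ = 1/93.7 = 0.010672 and τ_data = 23/43.9 = 0.523918, so τ_n = 0.534590.
Rearranging for μ₀: μ₀ = (μ_n·τ_n − τ_data·x̄)/τ₀ = (11.3672·0.534590 − 0.523918·12.0) / 0.010672 = -0.210225/0.010672 ≈ -19.7.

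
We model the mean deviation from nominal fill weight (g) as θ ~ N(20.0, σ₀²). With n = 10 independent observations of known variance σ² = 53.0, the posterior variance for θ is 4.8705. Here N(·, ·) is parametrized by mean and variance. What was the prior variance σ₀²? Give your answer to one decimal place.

σ₀² = 60.1

For the Normal–Normal model with known σ², precisions add: τ_n = τ₀ + n/σ².
So 1/σ₀² = 1/4.8705 − 10/53.0 = 0.205318 − 0.188679 = 0.016639.
Hence σ₀² = 1/0.016639 ≈ 60.1.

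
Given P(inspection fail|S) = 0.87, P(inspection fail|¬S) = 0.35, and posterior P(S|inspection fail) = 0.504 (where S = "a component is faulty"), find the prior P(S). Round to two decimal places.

P(S) = 0.29

In odds form, posterior odds = prior odds × likelihood ratio, so prior odds = posterior odds ÷ LR.
Posterior odds = 0.504/(1−0.504) = 1.0161. LR = 0.87/0.35 = 2.4857.
Prior odds = 1.0161/2.4857 = 0.4088, so P(S) = 0.4088/(1+0.4088) ≈ 0.29.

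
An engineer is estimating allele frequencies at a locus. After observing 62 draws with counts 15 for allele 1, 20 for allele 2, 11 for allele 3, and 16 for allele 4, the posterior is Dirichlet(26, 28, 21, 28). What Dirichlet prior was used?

For a Dirichlet(α) prior with multinomial counts c, the posterior is Dirichlet(α + c) componentwise.
Subtract each count from the matching posterior parameter: 26−15=11, 28−20=8, 21−11=10, 28−16=12.

Dirichlet(11, 8, 10, 12)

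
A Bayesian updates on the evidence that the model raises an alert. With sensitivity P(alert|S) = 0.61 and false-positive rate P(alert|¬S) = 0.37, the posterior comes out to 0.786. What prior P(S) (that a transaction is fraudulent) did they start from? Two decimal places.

P(S) = 0.69

In odds form, posterior odds = prior odds × likelihood ratio, so prior odds = posterior odds ÷ LR.
Posterior odds = 0.786/(1−0.786) = 3.6729. LR = 0.61/0.37 = 1.6486.
Prior odds = 3.6729/1.6486 = 2.2279, so P(S) = 2.2279/(1+2.2279) ≈ 0.69.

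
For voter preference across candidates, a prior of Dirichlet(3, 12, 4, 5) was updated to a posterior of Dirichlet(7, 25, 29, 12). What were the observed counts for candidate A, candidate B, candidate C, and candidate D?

For a Dirichlet(α) prior with multinomial counts c, the posterior is Dirichlet(α + c) componentwise.
Counts are posterior − prior componentwise: 7−3=4, 25−12=13, 29−4=25, 12−5=7.

counts (4, 13, 25, 7)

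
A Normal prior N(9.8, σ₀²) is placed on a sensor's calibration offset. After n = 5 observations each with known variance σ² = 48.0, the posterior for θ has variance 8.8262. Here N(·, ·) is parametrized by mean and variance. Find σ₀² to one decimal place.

σ₀² = 109.5

For the Normal–Normal model with known σ², precisions add: τ_n = τ₀ + n/σ².
So 1/σ₀² = 1/8.8262 − 5/48.0 = 0.113299 − 0.104167 = 0.009132.
Hence σ₀² = 1/0.009132 ≈ 109.5.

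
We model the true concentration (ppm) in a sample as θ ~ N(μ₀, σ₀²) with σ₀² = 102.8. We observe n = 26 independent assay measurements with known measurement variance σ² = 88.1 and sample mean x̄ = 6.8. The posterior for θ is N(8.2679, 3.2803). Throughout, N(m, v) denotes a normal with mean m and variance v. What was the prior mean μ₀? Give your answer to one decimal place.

With known observation variance, the Normal–Normal posterior has precision τ_n = τ₀ + n/σ² and mean μ_n = (τ₀μ₀ + (n/σ²)x̄)/τ_n.
Here τ₀ = 1/102.8 = 0.009728 and τ_data = 26/88.1 = 0.295119, so τ_n = 0.304847.
Rearranging for μ₀: μ₀ = (μ_n·τ_n − τ_data·x̄)/τ₀ = (8.2679·0.304847 − 0.295119·6.8) / 0.009728 = 0.513635/0.009728 ≈ 52.8.

μ₀ = 52.8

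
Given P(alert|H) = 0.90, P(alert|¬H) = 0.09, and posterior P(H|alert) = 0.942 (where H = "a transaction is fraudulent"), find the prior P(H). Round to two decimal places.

In odds form, posterior odds = prior odds × likelihood ratio, so prior odds = posterior odds ÷ LR.
Posterior odds = 0.942/(1−0.942) = 16.2414. LR = 0.90/0.09 = 10.0000.
Prior odds = 16.2414/10.0000 = 1.6241, so P(H) = 1.6241/(1+1.6241) ≈ 0.62.

P(H) = 0.62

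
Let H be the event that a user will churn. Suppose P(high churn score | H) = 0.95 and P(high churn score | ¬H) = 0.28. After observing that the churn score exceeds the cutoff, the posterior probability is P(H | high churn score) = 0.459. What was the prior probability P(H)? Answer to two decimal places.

In odds form, posterior odds = prior odds × likelihood ratio, so prior odds = posterior odds ÷ LR.
Posterior odds = 0.459/(1−0.459) = 0.8484. LR = 0.95/0.28 = 3.3929.
Prior odds = 0.8484/3.3929 = 0.2501, so P(H) = 0.2501/(1+0.2501) ≈ 0.20.

P(H) = 0.20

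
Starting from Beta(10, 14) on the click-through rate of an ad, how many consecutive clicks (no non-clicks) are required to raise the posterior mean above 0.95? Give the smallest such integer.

After k clicks and 0 non-clicks the posterior is Beta(10+k, 14), with mean (10+k)/(10+14+k).
Set (10+k)/(24+k) > 0.95 and solve: k > (0.95·24 − 10)/(1 − 0.95) = 256.000.
The smallest integer exceeding 256.000 is 257, and checking k=257: (267)/(281) = 0.9502 > 0.95.

k = 257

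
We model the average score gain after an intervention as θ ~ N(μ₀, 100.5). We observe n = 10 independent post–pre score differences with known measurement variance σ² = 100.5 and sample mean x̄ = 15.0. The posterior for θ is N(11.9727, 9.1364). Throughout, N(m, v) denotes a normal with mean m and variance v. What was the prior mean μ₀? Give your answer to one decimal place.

With known observation variance, the Normal–Normal posterior has precision τ_n = τ₀ + n/σ² and mean μ_n = (τ₀μ₀ + (n/σ²)x̄)/τ_n.
Here τ₀ = 1/100.5 = 0.009950 and τ_data = 10/100.5 = 0.099502, so τ_n = 0.109452.
Rearranging for μ₀: μ₀ = (μ_n·τ_n − τ_data·x̄)/τ₀ = (11.9727·0.109452 − 0.099502·15.0) / 0.009950 = -0.182094/0.009950 ≈ -18.3.

μ₀ = -18.3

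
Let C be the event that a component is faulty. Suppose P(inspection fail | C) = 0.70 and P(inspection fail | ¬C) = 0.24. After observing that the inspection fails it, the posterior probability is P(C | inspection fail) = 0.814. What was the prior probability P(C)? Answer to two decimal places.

Bayes' rule in odds form gives O(C|E) = O(C)·[P(E|C)/P(E|¬C)], hence O(C) = O(C|E)/LR.
Posterior odds = 0.814/(1−0.814) = 4.3763. LR = 0.70/0.24 = 2.9167.
Prior odds = 4.3763/2.9167 = 1.5004, so P(C) = 1.5004/(1+1.5004) ≈ 0.60.

P(C) = 0.60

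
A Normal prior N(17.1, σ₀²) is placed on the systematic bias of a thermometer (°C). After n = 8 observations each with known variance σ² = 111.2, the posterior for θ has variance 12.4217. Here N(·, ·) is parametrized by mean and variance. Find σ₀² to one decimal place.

For the Normal–Normal model with known σ², precisions add: τ_n = τ₀ + n/σ².
So 1/σ₀² = 1/12.4217 − 8/111.2 = 0.080504 − 0.071942 = 0.008562.
Hence σ₀² = 1/0.008562 ≈ 116.8.

σ₀² = 116.8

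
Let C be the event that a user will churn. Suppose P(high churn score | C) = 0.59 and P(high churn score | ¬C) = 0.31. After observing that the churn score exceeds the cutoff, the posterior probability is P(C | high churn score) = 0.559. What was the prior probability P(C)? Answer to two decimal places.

P(C) = 0.40

Bayes' rule in odds form gives O(C|E) = O(C)·[P(E|C)/P(E|¬C)], hence O(C) = O(C|E)/LR.
Posterior odds = 0.559/(1−0.559) = 1.2676. LR = 0.59/0.31 = 1.9032.
Prior odds = 1.2676/1.9032 = 0.6660, so P(C) = 0.6660/(1+0.6660) ≈ 0.40.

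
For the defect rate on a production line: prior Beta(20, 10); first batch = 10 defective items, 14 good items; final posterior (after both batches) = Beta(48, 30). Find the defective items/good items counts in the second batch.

Because Beta–binomial updating is additive in the counts, the combined data contributed (α_post−α_prior, β_post−β_prior) successes and failures.
Total across both batches: 48−20=28 defective items, 30−10=20 good items.
Subtract the first batch: 28−10=18 defective items and 20−14=6 good items.

18 defective items and 6 good items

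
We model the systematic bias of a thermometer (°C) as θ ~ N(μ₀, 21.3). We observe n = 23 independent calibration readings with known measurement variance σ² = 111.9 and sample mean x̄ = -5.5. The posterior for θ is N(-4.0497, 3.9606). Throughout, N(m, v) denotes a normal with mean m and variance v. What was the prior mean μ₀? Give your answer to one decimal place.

μ₀ = 2.3

The posterior mean is a precision-weighted average: μ_n = (τ₀μ₀ + τ_data·x̄)/(τ₀+τ_data), with τ₀=1/σ₀² and τ_data=n/σ².
Here τ₀ = 1/21.3 = 0.046948 and τ_data = 23/111.9 = 0.205541, so τ_n = 0.252489.
Rearranging for μ₀: μ₀ = (μ_n·τ_n − τ_data·x̄)/τ₀ = (-4.0497·0.252489 − 0.205541·-5.5) / 0.046948 = 0.107971/0.046948 ≈ 2.3.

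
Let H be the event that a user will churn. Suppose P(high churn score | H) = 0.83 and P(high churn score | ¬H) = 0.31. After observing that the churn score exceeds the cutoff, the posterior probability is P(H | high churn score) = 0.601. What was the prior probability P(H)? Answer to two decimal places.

P(H) = 0.36

In odds form, posterior odds = prior odds × likelihood ratio, so prior odds = posterior odds ÷ LR.
Posterior odds = 0.601/(1−0.601) = 1.5063. LR = 0.83/0.31 = 2.6774.
Prior odds = 1.5063/2.6774 = 0.5626, so P(H) = 0.5626/(1+0.5626) ≈ 0.36.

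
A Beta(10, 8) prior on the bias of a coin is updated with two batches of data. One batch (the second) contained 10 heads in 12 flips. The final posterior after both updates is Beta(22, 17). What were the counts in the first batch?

Sequential conjugate updates are equivalent to a single update on the pooled data, so total successes = posterior α − prior α and total failures = posterior β − prior β.
Total across both batches: 22−10=12 heads, 17−8=9 tails.
Subtract the second batch: 12−10=2 heads and 9−2=7 tails.

2 heads and 7 tails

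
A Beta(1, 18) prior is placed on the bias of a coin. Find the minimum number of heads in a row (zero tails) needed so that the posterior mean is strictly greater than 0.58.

k = 24

After k heads and 0 tails the posterior is Beta(1+k, 18), with mean (1+k)/(1+18+k).
Set (1+k)/(19+k) > 0.58 and solve: k > (0.58·19 − 1)/(1 − 0.58) = 23.857.
The smallest integer exceeding 23.857 is 24.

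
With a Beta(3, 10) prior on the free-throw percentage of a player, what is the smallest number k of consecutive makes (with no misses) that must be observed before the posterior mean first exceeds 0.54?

k = 9

After k makes and 0 misses the posterior is Beta(3+k, 10), with mean (3+k)/(3+10+k).
Set (3+k)/(13+k) > 0.54 and solve: k > (0.54·13 − 3)/(1 − 0.54) = 8.739.
The smallest integer exceeding 8.739 is 9, and checking k=9: (12)/(22) = 0.5455 > 0.54.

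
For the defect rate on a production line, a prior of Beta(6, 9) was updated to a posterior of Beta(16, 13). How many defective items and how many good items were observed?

Beta is conjugate to the binomial likelihood: posterior = Beta(α+s, β+f).
Match parameters: s=16−6=10, f=13−9=4.

10 defective items and 4 good items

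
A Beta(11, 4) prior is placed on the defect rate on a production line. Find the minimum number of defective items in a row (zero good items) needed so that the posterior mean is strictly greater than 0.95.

After k defective items and 0 good items the posterior is Beta(11+k, 4), with mean (11+k)/(11+4+k).
Set (11+k)/(15+k) > 0.95 and solve: k > (0.95·15 − 11)/(1 − 0.95) = 65.000.
The smallest integer exceeding 65.000 is 66, and checking k=66: (77)/(81) = 0.9506 > 0.95.

k = 66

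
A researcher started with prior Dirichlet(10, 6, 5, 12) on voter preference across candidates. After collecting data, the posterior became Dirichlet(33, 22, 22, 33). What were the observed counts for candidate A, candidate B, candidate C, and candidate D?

counts (23, 16, 17, 21)

For a Dirichlet(α) prior with multinomial counts c, the posterior is Dirichlet(α + c) componentwise.
Counts are posterior − prior componentwise: 33−10=23, 22−6=16, 22−5=17, 33−12=21.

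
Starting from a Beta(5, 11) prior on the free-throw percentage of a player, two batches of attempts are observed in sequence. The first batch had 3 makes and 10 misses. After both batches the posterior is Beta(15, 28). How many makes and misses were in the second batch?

Sequential conjugate updates are equivalent to a single update on the pooled data, so total successes = posterior α − prior α and total failures = posterior β − prior β.
Total across both batches: 15−5=10 makes, 28−11=17 misses.
Subtract the first batch: 10−3=7 makes and 17−10=7 misses.

7 makes and 7 misses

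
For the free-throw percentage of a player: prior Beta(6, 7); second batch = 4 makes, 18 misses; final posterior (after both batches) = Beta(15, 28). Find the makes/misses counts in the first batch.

Sequential conjugate updates are equivalent to a single update on the pooled data, so total successes = posterior α − prior α and total failures = posterior β − prior β.
Total across both batches: 15−6=9 makes, 28−7=21 misses.
Subtract the second batch: 9−4=5 makes and 21−18=3 misses.

5 makes and 3 misses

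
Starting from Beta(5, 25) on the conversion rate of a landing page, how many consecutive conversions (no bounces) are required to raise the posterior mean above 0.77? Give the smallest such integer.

k = 79

After k conversions and 0 bounces the posterior is Beta(5+k, 25), with mean (5+k)/(5+25+k).
Set (5+k)/(30+k) > 0.77 and solve: k > (0.77·30 − 5)/(1 − 0.77) = 78.696.
The smallest integer exceeding 78.696 is 79, and checking k=79: (84)/(109) = 0.7706 > 0.77.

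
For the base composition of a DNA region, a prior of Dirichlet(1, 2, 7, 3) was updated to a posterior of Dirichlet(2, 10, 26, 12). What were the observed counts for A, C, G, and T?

counts (1, 8, 19, 9)

For a Dirichlet(α) prior with multinomial counts c, the posterior is Dirichlet(α + c) componentwise.
Counts are posterior − prior componentwise: 2−1=1, 10−2=8, 26−7=19, 12−3=9.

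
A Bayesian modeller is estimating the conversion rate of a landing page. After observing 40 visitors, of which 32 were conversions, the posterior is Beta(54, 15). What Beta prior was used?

Beta(22, 7)

Under Beta–binomial conjugacy the posterior parameters are (a+s, b+f).
Subtract the data counts: 54−32=22, 15−8=7.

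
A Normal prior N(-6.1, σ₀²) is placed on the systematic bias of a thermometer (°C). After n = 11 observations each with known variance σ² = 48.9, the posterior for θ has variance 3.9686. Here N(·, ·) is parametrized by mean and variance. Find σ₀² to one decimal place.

σ₀² = 37.0

For the Normal–Normal model with known σ², precisions add: τ_n = τ₀ + n/σ².
So 1/σ₀² = 1/3.9686 − 11/48.9 = 0.251978 − 0.224949 = 0.027029.
Hence σ₀² = 1/0.027029 ≈ 37.0.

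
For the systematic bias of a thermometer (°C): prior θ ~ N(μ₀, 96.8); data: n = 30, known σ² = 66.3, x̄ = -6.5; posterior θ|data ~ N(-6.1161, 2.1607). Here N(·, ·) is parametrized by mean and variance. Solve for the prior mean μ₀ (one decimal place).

With known observation variance, the Normal–Normal posterior has precision τ_n = τ₀ + n/σ² and mean μ_n = (τ₀μ₀ + (n/σ²)x̄)/τ_n.
Here τ₀ = 1/96.8 = 0.010331 and τ_data = 30/66.3 = 0.452489, so τ_n = 0.462820.
Rearranging for μ₀: μ₀ = (μ_n·τ_n − τ_data·x̄)/τ₀ = (-6.1161·0.462820 − 0.452489·-6.5) / 0.010331 = 0.110525/0.010331 ≈ 10.7.

μ₀ = 10.7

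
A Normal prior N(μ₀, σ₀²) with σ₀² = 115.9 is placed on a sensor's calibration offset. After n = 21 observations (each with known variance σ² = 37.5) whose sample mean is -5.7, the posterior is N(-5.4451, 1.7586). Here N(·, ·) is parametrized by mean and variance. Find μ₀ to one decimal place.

μ₀ = 11.1

With known observation variance, the Normal–Normal posterior has precision τ_n = τ₀ + n/σ² and mean μ_n = (τ₀μ₀ + (n/σ²)x̄)/τ_n.
Here τ₀ = 1/115.9 = 0.008628 and τ_data = 21/37.5 = 0.560000, so τ_n = 0.568628.
Rearranging for μ₀: μ₀ = (μ_n·τ_n − τ_data·x̄)/τ₀ = (-5.4451·0.568628 − 0.560000·-5.7) / 0.008628 = 0.095764/0.008628 ≈ 11.1.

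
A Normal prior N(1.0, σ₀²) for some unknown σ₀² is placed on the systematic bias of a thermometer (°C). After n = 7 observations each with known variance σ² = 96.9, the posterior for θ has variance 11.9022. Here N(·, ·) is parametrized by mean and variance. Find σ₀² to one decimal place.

Posterior precision equals prior precision plus data precision: 1/σ_n² = 1/σ₀² + n/σ².
So 1/σ₀² = 1/11.9022 − 7/96.9 = 0.084018 − 0.072239 = 0.011779.
Hence σ₀² = 1/0.011779 ≈ 84.9.

σ₀² = 84.9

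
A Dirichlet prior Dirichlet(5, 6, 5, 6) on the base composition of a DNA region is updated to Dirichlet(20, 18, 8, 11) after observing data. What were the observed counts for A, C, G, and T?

For a Dirichlet(α) prior with multinomial counts c, the posterior is Dirichlet(α + c) componentwise.
Counts are posterior − prior componentwise: 20−5=15, 18−6=12, 8−5=3, 11−6=5.

counts (15, 12, 3, 5)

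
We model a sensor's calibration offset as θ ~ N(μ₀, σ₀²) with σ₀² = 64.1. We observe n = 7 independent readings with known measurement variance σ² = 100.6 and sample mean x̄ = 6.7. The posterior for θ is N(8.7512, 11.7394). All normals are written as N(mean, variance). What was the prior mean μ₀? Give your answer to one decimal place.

μ₀ = 17.9

With known observation variance, the Normal–Normal posterior has precision τ_n = τ₀ + n/σ² and mean μ_n = (τ₀μ₀ + (n/σ²)x̄)/τ_n.
Here τ₀ = 1/64.1 = 0.015601 and τ_data = 7/100.6 = 0.069583, so τ_n = 0.085184.
Rearranging for μ₀: μ₀ = (μ_n·τ_n − τ_data·x̄)/τ₀ = (8.7512·0.085184 − 0.069583·6.7) / 0.015601 = 0.279256/0.015601 ≈ 17.9.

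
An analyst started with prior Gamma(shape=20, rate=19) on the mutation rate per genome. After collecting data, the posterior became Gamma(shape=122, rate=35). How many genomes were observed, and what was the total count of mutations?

A Gamma(α, β) prior (rate parametrization) on a Poisson rate with n observations summing to S gives posterior Gamma(α+S, β+n).
Matching: Σxᵢ = 122 − 20 = 102 and n = 35 − 19 = 16.

n = 16 genomes with total 102 mutations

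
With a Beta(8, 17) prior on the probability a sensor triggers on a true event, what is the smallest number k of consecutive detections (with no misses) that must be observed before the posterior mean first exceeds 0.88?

After k detections and 0 misses the posterior is Beta(8+k, 17), with mean (8+k)/(8+17+k).
Set (8+k)/(25+k) > 0.88 and solve: k > (0.88·25 − 8)/(1 − 0.88) = 116.667.
The smallest integer exceeding 116.667 is 117.

k = 117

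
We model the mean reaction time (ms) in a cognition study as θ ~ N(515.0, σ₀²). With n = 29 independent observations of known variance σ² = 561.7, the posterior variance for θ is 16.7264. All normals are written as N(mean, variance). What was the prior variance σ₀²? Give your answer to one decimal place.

For the Normal–Normal model with known σ², precisions add: τ_n = τ₀ + n/σ².
So 1/σ₀² = 1/16.7264 − 29/561.7 = 0.059786 − 0.051629 = 0.008157.
Hence σ₀² = 1/0.008157 ≈ 122.6.

σ₀² = 122.6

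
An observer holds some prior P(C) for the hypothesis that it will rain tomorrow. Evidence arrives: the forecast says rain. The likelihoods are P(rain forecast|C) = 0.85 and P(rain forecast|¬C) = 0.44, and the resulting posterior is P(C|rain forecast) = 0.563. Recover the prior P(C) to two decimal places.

Bayes' rule in odds form gives O(C|E) = O(C)·[P(E|C)/P(E|¬C)], hence O(C) = O(C|E)/LR.
Posterior odds = 0.563/(1−0.563) = 1.2883. LR = 0.85/0.44 = 1.9318.
Prior odds = 1.2883/1.9318 = 0.6669, so P(C) = 0.6669/(1+0.6669) ≈ 0.40.

P(C) = 0.40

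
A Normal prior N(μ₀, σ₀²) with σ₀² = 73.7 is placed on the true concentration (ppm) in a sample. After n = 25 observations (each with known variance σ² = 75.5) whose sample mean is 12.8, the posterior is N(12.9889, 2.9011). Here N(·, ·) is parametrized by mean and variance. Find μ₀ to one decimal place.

μ₀ = 17.6

The posterior mean is a precision-weighted average: μ_n = (τ₀μ₀ + τ_data·x̄)/(τ₀+τ_data), with τ₀=1/σ₀² and τ_data=n/σ².
Here τ₀ = 1/73.7 = 0.013569 and τ_data = 25/75.5 = 0.331126, so τ_n = 0.344695.
Rearranging for μ₀: μ₀ = (μ_n·τ_n − τ_data·x̄)/τ₀ = (12.9889·0.344695 − 0.331126·12.8) / 0.013569 = 0.238796/0.013569 ≈ 17.6.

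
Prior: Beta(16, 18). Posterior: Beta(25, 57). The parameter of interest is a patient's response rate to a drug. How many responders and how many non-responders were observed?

Under Beta–binomial conjugacy the posterior parameters are (α+s, β+f).
So s = 25 − 16 = 9 and f = 57 − 18 = 39.

9 responders and 39 non-responders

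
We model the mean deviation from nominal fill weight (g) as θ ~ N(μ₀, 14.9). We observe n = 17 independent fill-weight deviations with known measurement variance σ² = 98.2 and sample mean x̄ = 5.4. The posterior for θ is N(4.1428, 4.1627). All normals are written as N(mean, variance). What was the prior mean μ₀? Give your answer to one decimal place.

μ₀ = 0.9

With known observation variance, the Normal–Normal posterior has precision τ_n = τ₀ + n/σ² and mean μ_n = (τ₀μ₀ + (n/σ²)x̄)/τ_n.
Here τ₀ = 1/14.9 = 0.067114 and τ_data = 17/98.2 = 0.173116, so τ_n = 0.240230.
Rearranging for μ₀: μ₀ = (μ_n·τ_n − τ_data·x̄)/τ₀ = (4.1428·0.240230 − 0.173116·5.4) / 0.067114 = 0.060398/0.067114 ≈ 0.9.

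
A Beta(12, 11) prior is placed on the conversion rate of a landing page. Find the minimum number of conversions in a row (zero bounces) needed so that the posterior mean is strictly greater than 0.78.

k = 28

After k conversions and 0 bounces the posterior is Beta(12+k, 11), with mean (12+k)/(12+11+k).
Set (12+k)/(23+k) > 0.78 and solve: k > (0.78·23 − 12)/(1 − 0.78) = 27.000.
The smallest integer exceeding 27.000 is 28, and checking k=28: (40)/(51) = 0.7843 > 0.78.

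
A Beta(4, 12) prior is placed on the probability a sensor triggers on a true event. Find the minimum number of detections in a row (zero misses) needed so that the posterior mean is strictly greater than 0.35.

After k detections and 0 misses the posterior is Beta(4+k, 12), with mean (4+k)/(4+12+k).
Set (4+k)/(16+k) > 0.35 and solve: k > (0.35·16 − 4)/(1 − 0.35) = 2.462.
The smallest integer exceeding 2.462 is 3.

k = 3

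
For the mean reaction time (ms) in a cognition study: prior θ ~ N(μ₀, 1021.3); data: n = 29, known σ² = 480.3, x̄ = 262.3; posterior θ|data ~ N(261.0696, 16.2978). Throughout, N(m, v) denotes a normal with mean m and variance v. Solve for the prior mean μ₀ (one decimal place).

μ₀ = 185.2

With known observation variance, the Normal–Normal posterior has precision τ_n = τ₀ + n/σ² and mean μ_n = (τ₀μ₀ + (n/σ²)x̄)/τ_n.
Here τ₀ = 1/1021.3 = 0.000979 and τ_data = 29/480.3 = 0.060379, so τ_n = 0.061358.
Rearranging for μ₀: μ₀ = (μ_n·τ_n − τ_data·x̄)/τ₀ = (261.0696·0.061358 − 0.060379·262.3) / 0.000979 = 0.181297/0.000979 ≈ 185.2.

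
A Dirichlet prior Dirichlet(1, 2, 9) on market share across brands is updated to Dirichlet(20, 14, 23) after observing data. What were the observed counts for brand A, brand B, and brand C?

For a Dirichlet(α) prior with multinomial counts c, the posterior is Dirichlet(α + c) componentwise.
Counts are posterior − prior componentwise: 20−1=19, 14−2=12, 23−9=14.

counts (19, 12, 14)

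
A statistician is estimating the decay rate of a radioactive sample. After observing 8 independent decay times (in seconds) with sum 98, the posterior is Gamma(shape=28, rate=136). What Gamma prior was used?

For an exponential likelihood with a Gamma(α, β) prior on the rate, n observations with total T give posterior Gamma(α+n, β+T).
So α = 28 − 8 = 20 and β = 136 − 98 = 38.

Gamma(shape=20, rate=38)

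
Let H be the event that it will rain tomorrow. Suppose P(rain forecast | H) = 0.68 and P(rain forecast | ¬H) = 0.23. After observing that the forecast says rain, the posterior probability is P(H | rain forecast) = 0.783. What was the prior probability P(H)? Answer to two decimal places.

P(H) = 0.55

Bayes' rule in odds form gives O(H|E) = O(H)·[P(E|H)/P(E|¬H)], hence O(H) = O(H|E)/LR.
Posterior odds = 0.783/(1−0.783) = 3.6083. LR = 0.68/0.23 = 2.9565.
Prior odds = 3.6083/2.9565 = 1.2205, so P(H) = 1.2205/(1+1.2205) ≈ 0.55.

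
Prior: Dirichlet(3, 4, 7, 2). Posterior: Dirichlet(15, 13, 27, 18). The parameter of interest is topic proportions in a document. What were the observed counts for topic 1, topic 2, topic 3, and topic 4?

counts (12, 9, 20, 16)

For a Dirichlet(α) prior with multinomial counts c, the posterior is Dirichlet(α + c) componentwise.
Counts are posterior − prior componentwise: 15−3=12, 13−4=9, 27−7=20, 18−2=16.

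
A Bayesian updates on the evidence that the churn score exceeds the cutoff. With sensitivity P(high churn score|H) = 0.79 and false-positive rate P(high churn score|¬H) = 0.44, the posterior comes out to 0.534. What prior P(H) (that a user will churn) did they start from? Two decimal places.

P(H) = 0.39

In odds form, posterior odds = prior odds × likelihood ratio, so prior odds = posterior odds ÷ LR.
Posterior odds = 0.534/(1−0.534) = 1.1459. LR = 0.79/0.44 = 1.7955.
Prior odds = 1.1459/1.7955 = 0.6382, so P(H) = 0.6382/(1+0.6382) ≈ 0.39.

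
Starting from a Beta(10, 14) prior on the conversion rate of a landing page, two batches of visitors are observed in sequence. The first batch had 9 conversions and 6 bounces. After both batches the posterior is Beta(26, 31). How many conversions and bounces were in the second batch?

7 conversions and 11 bounces

Because Beta–binomial updating is additive in the counts, the combined data contributed (α_post−α_prior, β_post−β_prior) successes and failures.
Total across both batches: 26−10=16 conversions, 31−14=17 bounces.
Subtract the first batch: 16−9=7 conversions and 17−6=11 bounces.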